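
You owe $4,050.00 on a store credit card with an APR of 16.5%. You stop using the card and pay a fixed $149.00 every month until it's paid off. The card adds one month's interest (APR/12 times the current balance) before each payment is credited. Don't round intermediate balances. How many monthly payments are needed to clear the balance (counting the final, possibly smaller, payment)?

Monthly rate r = 16.5%/12 = 1.375% = 0.01375.
Recurrence: B ← B·(1+r) − $149.00.
Month 1: interest $55.69; balance after payment $3,956.69.
Month 2: interest $54.40; balance after payment $3,862.09.
Closed form: n = −ln(1 − rB₀/P)/ln(1+r) = −ln(0.62626)/ln(1.01375) ≈ 34.269, so the balance reaches zero during payment 35.

35 months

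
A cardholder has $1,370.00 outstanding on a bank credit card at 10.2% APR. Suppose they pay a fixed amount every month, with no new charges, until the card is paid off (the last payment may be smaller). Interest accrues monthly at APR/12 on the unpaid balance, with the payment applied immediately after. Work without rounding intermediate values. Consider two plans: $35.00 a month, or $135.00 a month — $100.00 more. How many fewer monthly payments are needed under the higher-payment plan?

Monthly rate r = 10.2%/12 = 0.85% = 0.0085.
At $35.00/mo: n = ⌈−ln(1 − rB₀/P)/ln(1+r)⌉ = 48 payments (last $27.83); total interest = total paid − $1,370.00 = $302.83.
At $135.00/mo: 11 payments (last $88.93); total interest $68.93.
Payments saved = 48 − 11 = 37.

37 fewer payments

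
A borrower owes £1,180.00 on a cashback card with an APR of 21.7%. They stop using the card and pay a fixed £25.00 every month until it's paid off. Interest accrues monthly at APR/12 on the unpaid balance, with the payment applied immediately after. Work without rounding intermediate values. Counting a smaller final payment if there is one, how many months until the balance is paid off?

Monthly rate r = 21.7%/12 = 1.80833% = 0.0180833.
Recurrence: B ← B·(1+r) − £25.00.
Month 1: interest £21.34; balance after payment £1,176.34.
Month 2: interest £21.27; balance after payment £1,172.61.
Closed form: n = −ln(1 − rB₀/P)/ln(1+r) = −ln(0.14647)/ln(1.01808) ≈ 107.186, so the balance reaches zero during payment 108.

108 payments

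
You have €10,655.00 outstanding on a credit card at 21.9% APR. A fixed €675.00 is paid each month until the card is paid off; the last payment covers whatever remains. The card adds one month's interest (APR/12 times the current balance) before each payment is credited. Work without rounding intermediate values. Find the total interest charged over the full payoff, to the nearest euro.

Monthly rate r = 21.9%/12 = 1.825% = 0.01825.
Payoff takes n = ⌈−ln(1 − rB₀/P)/ln(1+r)⌉ = ⌈18.788⌉ = 19 payments; the last is €532.90.
Total paid = 18·€675.00 + €532.90 = €12,682.90.
Total interest = total paid − principal = €12,682.90 − €10,655.00 = €2,027.90.

€2,028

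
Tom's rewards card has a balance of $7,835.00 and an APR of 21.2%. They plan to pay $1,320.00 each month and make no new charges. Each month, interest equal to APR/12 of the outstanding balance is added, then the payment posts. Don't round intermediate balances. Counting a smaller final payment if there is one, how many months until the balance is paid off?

Monthly rate r = 21.2%/12 = 1.76667% = 0.0176667.
Recurrence: B ← B·(1+r) − $1,320.00.
Month 1: interest $138.42; balance after payment $6,653.42.
Month 2: interest $117.54; balance after payment $5,450.96.
Closed form: n = −ln(1 − rB₀/P)/ln(1+r) = −ln(0.89514)/ln(1.01767) ≈ 6.326, so the balance reaches zero during payment 7.

7 months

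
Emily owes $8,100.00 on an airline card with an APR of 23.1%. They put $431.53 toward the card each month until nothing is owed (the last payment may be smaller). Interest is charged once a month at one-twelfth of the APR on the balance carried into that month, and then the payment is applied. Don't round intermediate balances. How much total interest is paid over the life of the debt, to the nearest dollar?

$2,049

Monthly rate r = 23.1%/12 = 1.925% = 0.01925.
Payoff takes n = ⌈−ln(1 − rB₀/P)/ln(1+r)⌉ = ⌈23.515⌉ = 24 payments; the last is $223.41.
Total paid = 23·$431.53 + $223.41 = $10,148.60.
Total interest = total paid − principal = $10,148.60 − $8,100.00 = $2,048.60.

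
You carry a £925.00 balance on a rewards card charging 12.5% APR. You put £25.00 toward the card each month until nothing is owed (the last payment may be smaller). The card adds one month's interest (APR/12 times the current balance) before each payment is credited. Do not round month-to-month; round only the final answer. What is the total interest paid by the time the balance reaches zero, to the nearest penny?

Monthly rate r = 12.5%/12 = 1.04167% = 0.0104167.
Payoff takes n = ⌈−ln(1 − rB₀/P)/ln(1+r)⌉ = ⌈46.977⌉ = 47 payments; the last is £24.42.
Total paid = 46·£25.00 + £24.42 = £1,174.42.
Total interest = total paid − principal = £1,174.42 − £925.00 = £249.42.

£249.42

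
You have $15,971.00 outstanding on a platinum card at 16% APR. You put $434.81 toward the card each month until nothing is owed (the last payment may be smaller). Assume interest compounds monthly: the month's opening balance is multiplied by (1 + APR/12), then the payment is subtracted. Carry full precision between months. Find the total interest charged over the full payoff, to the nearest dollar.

Monthly rate r = 16%/12 = 1.33333% = 0.0133333.
Payoff takes n = ⌈−ln(1 − rB₀/P)/ln(1+r)⌉ = ⌈50.799⌉ = 51 payments; the last is $347.98.
Total paid = 50·$434.81 + $347.98 = $22,088.48.
Total interest = total paid − principal = $22,088.48 − $15,971.00 = $6,117.48.

$6,117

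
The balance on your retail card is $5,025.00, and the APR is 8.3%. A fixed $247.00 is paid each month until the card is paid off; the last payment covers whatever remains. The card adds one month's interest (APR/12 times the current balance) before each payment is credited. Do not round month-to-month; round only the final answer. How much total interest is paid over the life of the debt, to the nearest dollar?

Monthly rate r = 8.3%/12 = 0.691667% = 0.00691667.
Payoff takes n = ⌈−ln(1 − rB₀/P)/ln(1+r)⌉ = ⌈22.001⌉ = 23 payments; the last is $0.36.
Total paid = 22·$247.00 + $0.36 = $5,434.36.
Total interest = total paid − principal = $5,434.36 − $5,025.00 = $409.36.

$409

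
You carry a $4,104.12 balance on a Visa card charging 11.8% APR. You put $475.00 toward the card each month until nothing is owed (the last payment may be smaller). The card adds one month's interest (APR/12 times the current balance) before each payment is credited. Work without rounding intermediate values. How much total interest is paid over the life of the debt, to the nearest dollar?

Monthly rate r = 11.8%/12 = 0.983333% = 0.00983333.
Payoff takes n = ⌈−ln(1 − rB₀/P)/ln(1+r)⌉ = ⌈9.074⌉ = 10 payments; the last is $35.23.
Total paid = 9·$475.00 + $35.23 = $4,310.23.
Total interest = total paid − principal = $4,310.23 − $4,104.12 = $206.11.

$206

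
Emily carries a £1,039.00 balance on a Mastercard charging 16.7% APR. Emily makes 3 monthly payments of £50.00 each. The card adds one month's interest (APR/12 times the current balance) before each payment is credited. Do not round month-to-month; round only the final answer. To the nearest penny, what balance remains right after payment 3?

£930.89

Monthly rate r = 16.7%/12 = 1.39167% = 0.0139167.
Each month: B ← B·(1+r) − £50.00.
Month 1: interest £14.46; balance after payment £1,003.46.
Month 2: interest £13.96; balance after payment £967.42.
Month 3: interest £13.46; balance after payment £930.89.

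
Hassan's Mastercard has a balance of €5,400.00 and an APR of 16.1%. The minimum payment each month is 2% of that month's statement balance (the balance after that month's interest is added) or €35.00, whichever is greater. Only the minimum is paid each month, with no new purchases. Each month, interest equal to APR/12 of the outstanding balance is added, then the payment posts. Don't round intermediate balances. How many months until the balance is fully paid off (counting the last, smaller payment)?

248 months

Monthly rate r = 16.1%/12 = 1.34167% = 0.0134167.
While 2% of the post-interest balance exceeds €35.00, each month B ← (B·(1+r))·(1 − 0.02), i.e. B shrinks by the factor (1+r)·0.98 = 0.99315.
This holds for months 1–166. Entering month 167 the balance is €1,724.79; 2% of the post-interest balance is now below €35.00, so the flat €35.00 minimum applies from here.
From month 167 a fixed €35.00 at rate r clears €1,724.79 in 82 more payments. Total: 166 + 82 = 248 months.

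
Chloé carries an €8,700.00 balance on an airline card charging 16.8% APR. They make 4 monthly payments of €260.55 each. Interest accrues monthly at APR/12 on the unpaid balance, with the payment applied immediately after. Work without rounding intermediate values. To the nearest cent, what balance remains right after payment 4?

Monthly rate r = 16.8%/12 = 1.4% = 0.014.
Each month: B ← B·(1+r) − €260.55.
Month 1: interest €121.80; balance after payment €8,561.25.
Month 2: interest €119.86; balance after payment €8,420.56.
Month 3: interest €117.89; balance after payment €8,277.90.
Month 4: interest €115.89; balance after payment €8,133.24.

€8,133.24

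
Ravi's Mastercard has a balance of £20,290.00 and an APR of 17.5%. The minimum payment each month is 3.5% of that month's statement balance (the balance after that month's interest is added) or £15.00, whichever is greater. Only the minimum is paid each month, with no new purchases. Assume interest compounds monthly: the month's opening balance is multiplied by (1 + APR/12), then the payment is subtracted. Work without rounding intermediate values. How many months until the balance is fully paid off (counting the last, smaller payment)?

220 months

Monthly rate r = 17.5%/12 = 1.45833% = 0.0145833.
While 3.5% of the post-interest balance exceeds £15.00, each month B ← (B·(1+r))·(1 − 0.035), i.e. B shrinks by the factor (1+r)·0.965 = 0.97907.
This holds for months 1–184. Entering month 185 the balance is £414.24; 3.5% of the post-interest balance is now below £15.00, so the flat £15.00 minimum applies from here.
From month 185 a fixed £15.00 at rate r clears £414.24 in 36 more payments. Total: 184 + 36 = 220 months.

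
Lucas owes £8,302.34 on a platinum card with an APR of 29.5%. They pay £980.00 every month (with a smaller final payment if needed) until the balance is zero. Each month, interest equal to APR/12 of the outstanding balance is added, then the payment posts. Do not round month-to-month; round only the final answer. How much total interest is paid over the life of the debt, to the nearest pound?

£1,124

Monthly rate r = 29.5%/12 = 2.45833% = 0.0245833.
Payoff takes n = ⌈−ln(1 − rB₀/P)/ln(1+r)⌉ = ⌈9.616⌉ = 10 payments; the last is £606.23.
Total paid = 9·£980.00 + £606.23 = £9,426.23.
Total interest = total paid − principal = £9,426.23 − £8,302.34 = £1,123.89.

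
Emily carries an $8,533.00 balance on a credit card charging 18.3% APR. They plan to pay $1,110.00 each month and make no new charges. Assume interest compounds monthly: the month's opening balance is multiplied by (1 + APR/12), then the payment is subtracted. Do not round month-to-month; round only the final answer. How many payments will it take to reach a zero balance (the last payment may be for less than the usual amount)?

Monthly rate r = 18.3%/12 = 1.525% = 0.01525.
Recurrence: B ← B·(1+r) − $1,110.00.
Month 1: interest $130.13; balance after payment $7,553.13.
Month 2: interest $115.19; balance after payment $6,558.31.
Closed form: n = −ln(1 − rB₀/P)/ln(1+r) = −ln(0.88277)/ln(1.01525) ≈ 8.239, so the balance reaches zero during payment 9.

9 payments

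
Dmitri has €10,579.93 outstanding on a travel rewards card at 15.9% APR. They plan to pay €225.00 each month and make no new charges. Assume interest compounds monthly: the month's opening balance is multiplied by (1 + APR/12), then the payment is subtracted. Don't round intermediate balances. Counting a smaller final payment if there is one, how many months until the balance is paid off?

75 months

Monthly rate r = 15.9%/12 = 1.325% = 0.01325.
Recurrence: B ← B·(1+r) − €225.00.
Month 1: interest €140.18; balance after payment €10,495.11.
Month 2: interest €139.06; balance after payment €10,409.17.
Closed form: n = −ln(1 − rB₀/P)/ln(1+r) = −ln(0.37696)/ln(1.01325) ≈ 74.118, so the balance reaches zero during payment 75.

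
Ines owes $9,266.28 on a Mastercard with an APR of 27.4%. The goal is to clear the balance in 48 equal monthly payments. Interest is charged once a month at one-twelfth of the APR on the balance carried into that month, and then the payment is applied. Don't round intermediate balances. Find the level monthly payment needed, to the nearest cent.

$319.78

Monthly rate r = 27.4%/12 = 2.28333% = 0.0228333.
Level-payment amortization: P = B₀·r / (1 − (1+r)^(−n)) = 9266.28·0.0228333 / (1 − 1.02283^(−48)).
Denominator 1 − (1+r)^(−48) = 0.661650062.
P = 211.58 / 0.661650062 ≈ 319.78.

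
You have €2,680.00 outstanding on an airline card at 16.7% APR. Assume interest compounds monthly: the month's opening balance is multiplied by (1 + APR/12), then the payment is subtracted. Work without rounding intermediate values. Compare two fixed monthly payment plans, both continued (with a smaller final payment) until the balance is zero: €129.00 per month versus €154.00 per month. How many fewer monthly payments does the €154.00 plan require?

4 fewer payments

Monthly rate r = 16.7%/12 = 1.39167% = 0.0139167.
At €129.00/mo: n = ⌈−ln(1 − rB₀/P)/ln(1+r)⌉ = 25 payments (last €89.39); total interest = total paid − €2,680.00 = €505.39.
At €154.00/mo: 21 payments (last €10.13); total interest €410.13.
Payments saved = 25 − 21 = 4.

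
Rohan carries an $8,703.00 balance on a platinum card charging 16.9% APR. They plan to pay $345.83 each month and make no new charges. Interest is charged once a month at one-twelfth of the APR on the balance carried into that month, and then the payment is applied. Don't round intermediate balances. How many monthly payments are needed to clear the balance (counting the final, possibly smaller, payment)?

Monthly rate r = 16.9%/12 = 1.40833% = 0.0140833.
Recurrence: B ← B·(1+r) − $345.83.
Month 1: interest $122.57; balance after payment $8,479.74.
Month 2: interest $119.42; balance after payment $8,253.33.
Closed form: n = −ln(1 − rB₀/P)/ln(1+r) = −ln(0.64559)/ln(1.01408) ≈ 31.290, so the balance reaches zero during payment 32.

32 months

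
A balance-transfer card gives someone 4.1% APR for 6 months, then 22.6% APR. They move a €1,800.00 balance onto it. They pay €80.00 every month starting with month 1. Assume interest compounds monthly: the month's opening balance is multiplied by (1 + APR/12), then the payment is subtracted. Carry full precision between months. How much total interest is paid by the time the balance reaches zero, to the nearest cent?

€324.59

Promo months 1–6 at r₀ = 4.1%/12 = 0.00341667; months 7+ at r₁ = 22.6%/12 = 0.0188333.
After month 6: iterate B ← B·(1+r₀) − €80.00 for 6 months → €1,353.10.
Then at r₁ with €80.00/mo: n₂ = −ln(1 − r₁·B/P)/ln(1+r₁) ≈ 20.56 → 21 more payments.
Total paid = 26·€80.00 + €44.59 = €2,124.59; interest = €2,124.59 − €1,800.00 = €324.59.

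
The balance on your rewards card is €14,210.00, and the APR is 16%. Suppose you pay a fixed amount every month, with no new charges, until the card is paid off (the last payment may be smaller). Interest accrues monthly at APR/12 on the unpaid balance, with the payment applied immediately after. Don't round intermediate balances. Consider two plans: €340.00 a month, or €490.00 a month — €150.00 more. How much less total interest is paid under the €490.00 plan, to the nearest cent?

Monthly rate r = 16%/12 = 1.33333% = 0.0133333.
At €340.00/mo: n = ⌈−ln(1 − rB₀/P)/ln(1+r)⌉ = 62 payments (last €175.17); total interest = total paid − €14,210.00 = €6,705.17.
At €490.00/mo: 37 payments (last €444.89); total interest €3,874.89.
Interest saved = €6,705.17 − €3,874.89 = €2,830.28.

€2,830.28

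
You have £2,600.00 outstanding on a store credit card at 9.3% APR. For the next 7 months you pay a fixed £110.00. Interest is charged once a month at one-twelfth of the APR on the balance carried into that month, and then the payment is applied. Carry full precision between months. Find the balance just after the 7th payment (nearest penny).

£1,956.24

Monthly rate r = 9.3%/12 = 0.775% = 0.00775.
Each month: B ← B·(1+r) − £110.00.
Month 1: interest £20.15; balance after payment £2,510.15.
Month 2: interest £19.45; balance after payment £2,419.60.
Month 3: interest £18.75; balance after payment £2,328.36.
Month 4: interest £18.04; balance after payment £2,236.40.
Month 5: interest £17.33; balance after payment £2,143.73.
Month 6: interest £16.61; balance after payment £2,050.35.
Month 7: interest £15.89; balance after payment £1,956.24.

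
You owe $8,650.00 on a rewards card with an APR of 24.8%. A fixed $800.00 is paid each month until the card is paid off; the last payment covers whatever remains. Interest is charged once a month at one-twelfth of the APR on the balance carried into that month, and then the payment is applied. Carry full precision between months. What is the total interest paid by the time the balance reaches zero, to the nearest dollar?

$1,243

Monthly rate r = 24.8%/12 = 2.06667% = 0.0206667.
Payoff takes n = ⌈−ln(1 − rB₀/P)/ln(1+r)⌉ = ⌈12.363⌉ = 13 payments; the last is $292.58.
Total paid = 12·$800.00 + $292.58 = $9,892.58.
Total interest = total paid − principal = $9,892.58 − $8,650.00 = $1,242.58.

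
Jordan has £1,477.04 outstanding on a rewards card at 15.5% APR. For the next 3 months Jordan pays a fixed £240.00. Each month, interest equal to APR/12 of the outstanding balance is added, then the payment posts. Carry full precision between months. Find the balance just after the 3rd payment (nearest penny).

£805.68

Monthly rate r = 15.5%/12 = 1.29167% = 0.0129167.
Each month: B ← B·(1+r) − £240.00.
Month 1: interest £19.08; balance after payment £1,256.12.
Month 2: interest £16.22; balance after payment £1,032.34.
Month 3: interest £13.33; balance after payment £805.68.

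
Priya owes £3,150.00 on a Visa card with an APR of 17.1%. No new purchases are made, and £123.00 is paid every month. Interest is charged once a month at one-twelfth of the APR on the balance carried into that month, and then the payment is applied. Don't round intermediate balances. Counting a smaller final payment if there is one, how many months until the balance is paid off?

Monthly rate r = 17.1%/12 = 1.425% = 0.01425.
Recurrence: B ← B·(1+r) − £123.00.
Month 1: interest £44.89; balance after payment £3,071.89.
Month 2: interest £43.77; balance after payment £2,992.66.
Closed form: n = −ln(1 − rB₀/P)/ln(1+r) = −ln(0.63506)/ln(1.01425) ≈ 32.089, so the balance reaches zero during payment 33.

33 payments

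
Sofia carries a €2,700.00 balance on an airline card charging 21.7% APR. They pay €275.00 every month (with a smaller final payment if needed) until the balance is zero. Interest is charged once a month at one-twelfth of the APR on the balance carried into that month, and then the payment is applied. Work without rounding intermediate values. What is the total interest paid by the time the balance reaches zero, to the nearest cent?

Monthly rate r = 21.7%/12 = 1.80833% = 0.0180833.
Payoff takes n = ⌈−ln(1 − rB₀/P)/ln(1+r)⌉ = ⌈10.906⌉ = 11 payments; the last is €249.47.
Total paid = 10·€275.00 + €249.47 = €2,999.47.
Total interest = total paid − principal = €2,999.47 − €2,700.00 = €299.47.

€299.47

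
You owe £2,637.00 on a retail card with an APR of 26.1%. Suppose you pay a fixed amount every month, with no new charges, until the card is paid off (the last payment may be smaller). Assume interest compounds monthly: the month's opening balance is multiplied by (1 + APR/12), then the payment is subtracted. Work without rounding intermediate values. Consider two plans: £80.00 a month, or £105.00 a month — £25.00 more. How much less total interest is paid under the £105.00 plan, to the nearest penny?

£836.41

Monthly rate r = 26.1%/12 = 2.175% = 0.02175.
At £80.00/mo: n = ⌈−ln(1 − rB₀/P)/ln(1+r)⌉ = 59 payments (last £52.62); total interest = total paid − £2,637.00 = £2,055.62.
At £105.00/mo: 37 payments (last £76.21); total interest £1,219.21.
Interest saved = £2,055.62 − £1,219.21 = £836.41.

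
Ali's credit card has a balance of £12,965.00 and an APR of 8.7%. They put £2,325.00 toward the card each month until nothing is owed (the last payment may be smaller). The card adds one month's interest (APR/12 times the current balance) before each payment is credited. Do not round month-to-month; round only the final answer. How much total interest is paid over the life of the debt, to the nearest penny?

Monthly rate r = 8.7%/12 = 0.725% = 0.00725.
Payoff takes n = ⌈−ln(1 − rB₀/P)/ln(1+r)⌉ = ⌈5.713⌉ = 6 payments; the last is £1,659.00.
Total paid = 5·£2,325.00 + £1,659.00 = £13,284.00.
Total interest = total paid − principal = £13,284.00 − £12,965.00 = £319.00.

£319.00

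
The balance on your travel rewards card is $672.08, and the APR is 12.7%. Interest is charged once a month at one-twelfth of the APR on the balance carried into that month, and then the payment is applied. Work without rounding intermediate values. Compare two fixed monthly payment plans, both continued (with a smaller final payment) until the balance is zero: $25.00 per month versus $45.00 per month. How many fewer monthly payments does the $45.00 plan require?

Monthly rate r = 12.7%/12 = 1.05833% = 0.0105833.
At $25.00/mo: n = ⌈−ln(1 − rB₀/P)/ln(1+r)⌉ = 32 payments (last $20.05); total interest = total paid − $672.08 = $122.97.
At $45.00/mo: 17 payments (last $15.47); total interest $63.39.
Payments saved = 32 − 17 = 15.

15 fewer payments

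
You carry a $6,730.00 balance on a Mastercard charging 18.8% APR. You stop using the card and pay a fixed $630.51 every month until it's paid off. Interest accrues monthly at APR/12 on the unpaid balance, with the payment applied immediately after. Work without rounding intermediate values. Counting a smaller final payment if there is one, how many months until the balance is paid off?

12 payments

Monthly rate r = 18.8%/12 = 1.56667% = 0.0156667.
Recurrence: B ← B·(1+r) − $630.51.
Month 1: interest $105.44; balance after payment $6,204.93.
Month 2: interest $97.21; balance after payment $5,671.63.
Closed form: n = −ln(1 − rB₀/P)/ln(1+r) = −ln(0.83278)/ln(1.01567) ≈ 11.772, so the balance reaches zero during payment 12.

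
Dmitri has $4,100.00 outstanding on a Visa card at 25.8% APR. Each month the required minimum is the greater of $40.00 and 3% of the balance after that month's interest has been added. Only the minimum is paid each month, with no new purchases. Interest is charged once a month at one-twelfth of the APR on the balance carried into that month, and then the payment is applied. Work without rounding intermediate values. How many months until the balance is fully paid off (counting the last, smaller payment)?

Monthly rate r = 25.8%/12 = 2.15% = 0.0215.
While 3% of the post-interest balance exceeds $40.00, each month B ← (B·(1+r))·(1 − 0.03), i.e. B shrinks by the factor (1+r)·0.97 = 0.99086.
This holds for months 1–125. Entering month 126 the balance is $1,300.31; 3% of the post-interest balance is now below $40.00, so the flat $40.00 minimum applies from here.
From month 126 a fixed $40.00 at rate r clears $1,300.31 in 57 more payments. Total: 125 + 57 = 182 months.

182 months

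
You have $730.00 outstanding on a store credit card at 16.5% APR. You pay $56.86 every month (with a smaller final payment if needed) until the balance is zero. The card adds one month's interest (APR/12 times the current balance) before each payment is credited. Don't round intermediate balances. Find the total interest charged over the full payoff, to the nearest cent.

$78.76

Monthly rate r = 16.5%/12 = 1.375% = 0.01375.
Payoff takes n = ⌈−ln(1 − rB₀/P)/ln(1+r)⌉ = ⌈14.223⌉ = 15 payments; the last is $12.72.
Total paid = 14·$56.86 + $12.72 = $808.76.
Total interest = total paid − principal = $808.76 − $730.00 = $78.76.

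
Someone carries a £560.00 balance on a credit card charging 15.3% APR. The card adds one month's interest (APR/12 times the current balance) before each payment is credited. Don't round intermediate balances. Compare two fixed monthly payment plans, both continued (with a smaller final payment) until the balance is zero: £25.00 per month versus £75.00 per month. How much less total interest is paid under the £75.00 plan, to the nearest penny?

Monthly rate r = 15.3%/12 = 1.275% = 0.01275.
At £25.00/mo: n = ⌈−ln(1 − rB₀/P)/ln(1+r)⌉ = 27 payments (last £13.67); total interest = total paid − £560.00 = £103.67.
At £75.00/mo: 8 payments (last £67.27); total interest £32.27.
Interest saved = £103.67 − £32.27 = £71.40.

£71.40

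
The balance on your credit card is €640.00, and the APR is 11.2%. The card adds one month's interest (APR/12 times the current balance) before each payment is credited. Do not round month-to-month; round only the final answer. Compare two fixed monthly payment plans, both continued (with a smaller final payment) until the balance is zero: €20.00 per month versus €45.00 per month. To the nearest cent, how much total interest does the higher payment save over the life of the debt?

Monthly rate r = 11.2%/12 = 0.933333% = 0.00933333.
At €20.00/mo: n = ⌈−ln(1 − rB₀/P)/ln(1+r)⌉ = 39 payments (last €3.78); total interest = total paid − €640.00 = €123.78.
At €45.00/mo: 16 payments (last €14.90); total interest €49.90.
Interest saved = €123.78 − €49.90 = €73.88.

€73.88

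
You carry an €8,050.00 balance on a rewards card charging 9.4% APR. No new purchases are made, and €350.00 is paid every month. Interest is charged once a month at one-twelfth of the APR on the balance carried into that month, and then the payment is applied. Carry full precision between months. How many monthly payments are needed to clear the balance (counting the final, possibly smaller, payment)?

Monthly rate r = 9.4%/12 = 0.783333% = 0.00783333.
Recurrence: B ← B·(1+r) − €350.00.
Month 1: interest €63.06; balance after payment €7,763.06.
Month 2: interest €60.81; balance after payment €7,473.87.
Closed form: n = −ln(1 − rB₀/P)/ln(1+r) = −ln(0.81983)/ln(1.00783) ≈ 25.459, so the balance reaches zero during payment 26.

26 months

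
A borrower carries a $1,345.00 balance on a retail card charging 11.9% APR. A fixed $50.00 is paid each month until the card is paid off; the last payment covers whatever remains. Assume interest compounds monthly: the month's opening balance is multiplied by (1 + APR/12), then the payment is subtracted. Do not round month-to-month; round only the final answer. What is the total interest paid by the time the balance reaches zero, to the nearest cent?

Monthly rate r = 11.9%/12 = 0.991667% = 0.00991667.
Payoff takes n = ⌈−ln(1 − rB₀/P)/ln(1+r)⌉ = ⌈31.444⌉ = 32 payments; the last is $22.24.
Total paid = 31·$50.00 + $22.24 = $1,572.24.
Total interest = total paid − principal = $1,572.24 − $1,345.00 = $227.24.

$227.24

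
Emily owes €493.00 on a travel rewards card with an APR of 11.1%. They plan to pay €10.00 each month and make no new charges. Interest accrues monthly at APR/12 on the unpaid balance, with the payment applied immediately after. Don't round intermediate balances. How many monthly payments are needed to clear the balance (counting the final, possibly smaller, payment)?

Monthly rate r = 11.1%/12 = 0.925% = 0.00925.
Recurrence: B ← B·(1+r) − €10.00.
Month 1: interest €4.56; balance after payment €487.56.
Month 2: interest €4.51; balance after payment €482.07.
Closed form: n = −ln(1 − rB₀/P)/ln(1+r) = −ln(0.54397)/ln(1.00925) ≈ 66.126, so the balance reaches zero during payment 67.

67 months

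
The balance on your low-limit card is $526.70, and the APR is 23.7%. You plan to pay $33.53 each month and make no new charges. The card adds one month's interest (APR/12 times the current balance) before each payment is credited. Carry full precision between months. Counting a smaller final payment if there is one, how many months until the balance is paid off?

19 payments

Monthly rate r = 23.7%/12 = 1.975% = 0.01975.
Recurrence: B ← B·(1+r) − $33.53.
Month 1: interest $10.40; balance after payment $503.57.
Month 2: interest $9.95; balance after payment $479.99.
Closed form: n = −ln(1 − rB₀/P)/ln(1+r) = −ln(0.68976)/ln(1.01975) ≈ 18.991, so the balance reaches zero during payment 19.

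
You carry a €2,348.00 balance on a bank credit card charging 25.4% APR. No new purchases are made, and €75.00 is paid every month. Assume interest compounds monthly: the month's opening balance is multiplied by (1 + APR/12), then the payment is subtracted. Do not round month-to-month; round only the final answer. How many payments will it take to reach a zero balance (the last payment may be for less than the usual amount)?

Monthly rate r = 25.4%/12 = 2.11667% = 0.0211667.
Recurrence: B ← B·(1+r) − €75.00.
Month 1: interest €49.70; balance after payment €2,322.70.
Month 2: interest €49.16; balance after payment €2,296.86.
Closed form: n = −ln(1 − rB₀/P)/ln(1+r) = −ln(0.33734)/ln(1.02117) ≈ 51.880, so the balance reaches zero during payment 52.

52 months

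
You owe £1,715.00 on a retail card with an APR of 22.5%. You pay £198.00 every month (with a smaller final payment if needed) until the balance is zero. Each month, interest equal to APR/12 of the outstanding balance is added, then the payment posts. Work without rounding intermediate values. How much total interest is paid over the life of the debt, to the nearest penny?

£174.40

Monthly rate r = 22.5%/12 = 1.875% = 0.01875.
Payoff takes n = ⌈−ln(1 − rB₀/P)/ln(1+r)⌉ = ⌈9.540⌉ = 10 payments; the last is £107.40.
Total paid = 9·£198.00 + £107.40 = £1,889.40.
Total interest = total paid − principal = £1,889.40 − £1,715.00 = £174.40.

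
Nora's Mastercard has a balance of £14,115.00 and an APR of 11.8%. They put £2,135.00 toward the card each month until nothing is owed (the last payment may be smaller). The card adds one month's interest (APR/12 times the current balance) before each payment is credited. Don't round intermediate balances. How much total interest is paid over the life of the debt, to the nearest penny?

£552.54

Monthly rate r = 11.8%/12 = 0.983333% = 0.00983333.
Payoff takes n = ⌈−ln(1 − rB₀/P)/ln(1+r)⌉ = ⌈6.869⌉ = 7 payments; the last is £1,857.54.
Total paid = 6·£2,135.00 + £1,857.54 = £14,667.54.
Total interest = total paid − principal = £14,667.54 − £14,115.00 = £552.54.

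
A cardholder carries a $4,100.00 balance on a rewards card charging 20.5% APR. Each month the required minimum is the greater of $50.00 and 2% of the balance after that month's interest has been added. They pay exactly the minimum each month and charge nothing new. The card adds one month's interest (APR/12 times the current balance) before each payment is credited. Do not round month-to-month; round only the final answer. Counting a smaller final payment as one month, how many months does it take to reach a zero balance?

Monthly rate r = 20.5%/12 = 1.70833% = 0.0170833.
While 2% of the post-interest balance exceeds $50.00, each month B ← (B·(1+r))·(1 − 0.02), i.e. B shrinks by the factor (1+r)·0.98 = 0.99674.
This holds for months 1–157. Entering month 158 the balance is $2,456.15; 2% of the post-interest balance is now below $50.00, so the flat $50.00 minimum applies from here.
From month 158 a fixed $50.00 at rate r clears $2,456.15 in 108 more payments. Total: 157 + 108 = 265 months.

265 months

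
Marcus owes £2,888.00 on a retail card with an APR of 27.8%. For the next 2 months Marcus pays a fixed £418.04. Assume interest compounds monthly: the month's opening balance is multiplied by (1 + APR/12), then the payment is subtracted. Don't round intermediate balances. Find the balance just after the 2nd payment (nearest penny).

£2,177.60

Monthly rate r = 27.8%/12 = 2.31667% = 0.0231667.
Each month: B ← B·(1+r) − £418.04.
Month 1: interest £66.91; balance after payment £2,536.87.
Month 2: interest £58.77; balance after payment £2,177.60.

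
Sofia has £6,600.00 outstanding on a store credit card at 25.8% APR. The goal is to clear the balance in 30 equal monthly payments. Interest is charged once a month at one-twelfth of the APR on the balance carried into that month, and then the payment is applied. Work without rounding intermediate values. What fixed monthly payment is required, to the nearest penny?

Monthly rate r = 25.8%/12 = 2.15% = 0.0215.
Level-payment amortization: P = B₀·r / (1 − (1+r)^(−n)) = 6600.00·0.0215 / (1 − 1.0215^(−30)).
Denominator 1 − (1+r)^(−30) = 0.471738609.
P = 141.9 / 0.471738609 ≈ 300.80.

£300.80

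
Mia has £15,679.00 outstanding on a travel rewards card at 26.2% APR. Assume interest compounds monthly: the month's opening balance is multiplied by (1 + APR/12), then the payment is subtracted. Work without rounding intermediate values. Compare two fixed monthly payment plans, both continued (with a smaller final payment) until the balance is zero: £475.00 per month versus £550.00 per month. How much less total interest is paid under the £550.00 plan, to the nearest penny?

Monthly rate r = 26.2%/12 = 2.18333% = 0.0218333.
At £475.00/mo: n = ⌈−ln(1 − rB₀/P)/ln(1+r)⌉ = 60 payments (last £24.56); total interest = total paid − £15,679.00 = £12,370.56.
At £550.00/mo: 46 payments (last £51.82); total interest £9,122.82.
Interest saved = £12,370.56 − £9,122.82 = £3,247.74.

£3,247.74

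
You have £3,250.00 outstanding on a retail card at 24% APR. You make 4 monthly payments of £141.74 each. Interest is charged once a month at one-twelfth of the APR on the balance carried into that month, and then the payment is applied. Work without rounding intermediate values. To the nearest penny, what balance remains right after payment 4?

£2,933.71

Monthly rate r = 24%/12 = 2% = 0.02.
Each month: B ← B·(1+r) − £141.74.
Month 1: interest £65.00; balance after payment £3,173.26.
Month 2: interest £63.47; balance after payment £3,094.99.
Month 3: interest £61.90; balance after payment £3,015.14.
Month 4: interest £60.30; balance after payment £2,933.71.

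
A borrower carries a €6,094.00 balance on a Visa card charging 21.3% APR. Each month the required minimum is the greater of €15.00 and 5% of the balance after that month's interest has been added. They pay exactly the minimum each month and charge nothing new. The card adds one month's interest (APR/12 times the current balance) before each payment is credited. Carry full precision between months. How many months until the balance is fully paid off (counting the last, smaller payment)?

115 months

Monthly rate r = 21.3%/12 = 1.775% = 0.01775.
While 5% of the post-interest balance exceeds €15.00, each month B ← (B·(1+r))·(1 − 0.05), i.e. B shrinks by the factor (1+r)·0.95 = 0.96686.
This holds for months 1–90. Entering month 91 the balance is €293.58; 5% of the post-interest balance is now below €15.00, so the flat €15.00 minimum applies from here.
From month 91 a fixed €15.00 at rate r clears €293.58 in 25 more payments. Total: 90 + 25 = 115 months.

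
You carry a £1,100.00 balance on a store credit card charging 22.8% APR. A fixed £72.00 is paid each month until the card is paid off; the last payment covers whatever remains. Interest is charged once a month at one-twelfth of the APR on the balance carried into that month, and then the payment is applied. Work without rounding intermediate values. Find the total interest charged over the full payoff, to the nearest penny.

£211.76

Monthly rate r = 22.8%/12 = 1.9% = 0.019.
Payoff takes n = ⌈−ln(1 − rB₀/P)/ln(1+r)⌉ = ⌈18.217⌉ = 19 payments; the last is £15.76.
Total paid = 18·£72.00 + £15.76 = £1,311.76.
Total interest = total paid − principal = £1,311.76 − £1,100.00 = £211.76.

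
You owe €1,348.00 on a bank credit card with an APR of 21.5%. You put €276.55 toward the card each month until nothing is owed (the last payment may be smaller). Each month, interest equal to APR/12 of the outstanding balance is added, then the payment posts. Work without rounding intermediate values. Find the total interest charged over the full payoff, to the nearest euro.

Monthly rate r = 21.5%/12 = 1.79167% = 0.0179167.
Payoff takes n = ⌈−ln(1 − rB₀/P)/ln(1+r)⌉ = ⌈5.146⌉ = 6 payments; the last is €40.69.
Total paid = 5·€276.55 + €40.69 = €1,423.44.
Total interest = total paid − principal = €1,423.44 − €1,348.00 = €75.44.

€75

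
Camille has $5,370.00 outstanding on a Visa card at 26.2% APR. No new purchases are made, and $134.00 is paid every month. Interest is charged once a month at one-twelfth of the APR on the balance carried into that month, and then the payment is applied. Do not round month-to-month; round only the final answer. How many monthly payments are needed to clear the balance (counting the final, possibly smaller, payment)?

Monthly rate r = 26.2%/12 = 2.18333% = 0.0218333.
Recurrence: B ← B·(1+r) − $134.00.
Month 1: interest $117.25; balance after payment $5,353.24.
Month 2: interest $116.88; balance after payment $5,336.12.
Closed form: n = −ln(1 − rB₀/P)/ln(1+r) = −ln(0.12504)/ln(1.02183) ≈ 96.264, so the balance reaches zero during payment 97.

97 payments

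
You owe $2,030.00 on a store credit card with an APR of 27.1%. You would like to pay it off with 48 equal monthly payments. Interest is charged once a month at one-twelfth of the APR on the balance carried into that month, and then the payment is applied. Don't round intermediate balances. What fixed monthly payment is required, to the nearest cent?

$69.71

Monthly rate r = 27.1%/12 = 2.25833% = 0.0225833.
Level-payment amortization: P = B₀·r / (1 − (1+r)^(−n)) = 2030.00·0.0225833 / (1 − 1.02258^(−48)).
Denominator 1 − (1+r)^(−48) = 0.657656633.
P = 45.8442 / 0.657656633 ≈ 69.71.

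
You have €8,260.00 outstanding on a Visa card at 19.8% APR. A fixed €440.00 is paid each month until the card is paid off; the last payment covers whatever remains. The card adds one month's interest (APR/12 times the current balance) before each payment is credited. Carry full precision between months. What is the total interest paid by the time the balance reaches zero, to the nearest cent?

Monthly rate r = 19.8%/12 = 1.65% = 0.0165.
Payoff takes n = ⌈−ln(1 − rB₀/P)/ln(1+r)⌉ = ⌈22.652⌉ = 23 payments; the last is €287.52.
Total paid = 22·€440.00 + €287.52 = €9,967.52.
Total interest = total paid − principal = €9,967.52 − €8,260.00 = €1,707.52.

€1,707.52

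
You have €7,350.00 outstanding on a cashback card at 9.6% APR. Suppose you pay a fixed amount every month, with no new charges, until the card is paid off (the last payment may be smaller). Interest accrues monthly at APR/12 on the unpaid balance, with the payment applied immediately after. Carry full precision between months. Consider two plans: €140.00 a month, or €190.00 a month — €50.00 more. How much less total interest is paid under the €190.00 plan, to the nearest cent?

€740.96

Monthly rate r = 9.6%/12 = 0.8% = 0.008.
At €140.00/mo: n = ⌈−ln(1 − rB₀/P)/ln(1+r)⌉ = 69 payments (last €50.93); total interest = total paid − €7,350.00 = €2,220.93.
At €190.00/mo: 47 payments (last €89.97); total interest €1,479.97.
Interest saved = €2,220.93 − €1,479.97 = €740.96.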